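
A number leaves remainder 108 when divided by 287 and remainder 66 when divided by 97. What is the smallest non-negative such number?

Write x = 108 + 287·k. Then 287·k ≡ 66 − 108 ≡ 55 (mod 97).
Need 287⁻¹ mod 97. Extended Euclid on (97, 93):
97 = 1×93 + 4
93 = 23×4 + 1
4 = 4×1 + 0
Back-substitute:
1 = 93 − 23·4
1 = −23·97 + 24·93
287⁻¹ ≡ 24 (mod 97), so k ≡ 24·55 ≡ 59 (mod 97).
x = 108 + 287·59 = 17041.

17041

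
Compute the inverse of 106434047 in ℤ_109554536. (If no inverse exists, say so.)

96178935

Apply the Euclidean algorithm to 109554536 and 106434047:
109554536 = 1*106434047 + 3120489
106434047 = 34*3120489 + 337421
3120489 = 9*337421 + 83700
337421 = 4*83700 + 2621
83700 = 31*2621 + 2449
2621 = 1*2449 + 172
2449 = 14*172 + 41
172 = 4*41 + 8
41 = 5*8 + 1
8 = 8*1 + 0
Since gcd(106434047, 109554536) = 1, back-substitute to write 1 as a combination:
1 = 41 − 5·8
1 = −5·172 + 21·41
1 = 21·2449 − 299·172
1 = −299·2621 + 320·2449
1 = 320·83700 − 10219·2621
1 = −10219·337421 + 41196·83700
1 = 41196·3120489 − 380983·337421
1 = −380983·106434047 + 12994618·3120489
1 = 12994618·109554536 − 13375601·106434047
So 106434047·(-13375601) ≡ 1 (mod 109554536), and -13375601 ≡ 96178935 (mod 109554536).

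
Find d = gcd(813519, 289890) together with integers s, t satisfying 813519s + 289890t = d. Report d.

Euclidean algorithm:
813519 = 2·289890 + 233739
289890 = 1·233739 + 56151
233739 = 4·56151 + 9135
56151 = 6·9135 + 1341
9135 = 6·1341 + 1089
1341 = 1·1089 + 252
1089 = 4·252 + 81
252 = 3·81 + 9
81 = 9·9 + 0
gcd(813519, 289890) = 9.
Working backward:
9 = 252 − 3·81
9 = −3·1089 + 13·252
9 = 13·1341 − 16·1089
9 = −16·9135 + 109·1341
9 = 109·56151 − 670·9135
9 = −670·233739 + 2789·56151
9 = 2789·289890 − 3459·233739
9 = −3459·813519 + 9707·289890
So 9 = (-3459)·813519 + (9707)·289890.

9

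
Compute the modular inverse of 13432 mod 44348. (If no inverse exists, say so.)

Compute gcd(13432, 44348):
44348 = 3×13432 + 4052
13432 = 3×4052 + 1276
4052 = 3×1276 + 224
1276 = 5×224 + 156
224 = 1×156 + 68
156 = 2×68 + 20
68 = 3×20 + 8
20 = 2×8 + 4
8 = 2×4 + 0
The gcd is 4, not 1, hence no inverse exists.

no inverse exists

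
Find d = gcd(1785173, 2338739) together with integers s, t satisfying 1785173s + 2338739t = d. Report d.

13

Euclidean algorithm:
2338739 = 1×1785173 + 553566
1785173 = 3×553566 + 124475
553566 = 4×124475 + 55666
124475 = 2×55666 + 13143
55666 = 4×13143 + 3094
13143 = 4×3094 + 767
3094 = 4×767 + 26
767 = 29×26 + 13
26 = 2×13 + 0
gcd(1785173, 2338739) = 13.
Back-substituting:
13 = 767 − 29·26
13 = −29·3094 + 117·767
13 = 117·13143 − 497·3094
13 = −497·55666 + 2105·13143
13 = 2105·124475 − 4707·55666
13 = −4707·553566 + 20933·124475
13 = 20933·1785173 − 67506·553566
13 = −67506·2338739 + 88439·1785173
So 13 = (-67506)·2338739 + (88439)·1785173.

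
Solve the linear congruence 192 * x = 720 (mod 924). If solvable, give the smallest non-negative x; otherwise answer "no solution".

First find gcd(192, 924):
924 = 4×192 + 156
192 = 1×156 + 36
156 = 4×36 + 12
36 = 3×12 + 0
gcd = 12 and 12 | 720, so solutions exist. Divide through by 12: 16x ≡ 60 (mod 77).
Now find 16⁻¹ mod 77:
77 = 4×16 + 13
16 = 1×13 + 3
13 = 4×3 + 1
3 = 3×1 + 0
Back-substitute:
1 = 13 − 4·3
1 = −4·16 + 5·13
1 = 5·77 − 24·16
So 16·(-24) ≡ 1 (mod 77), i.e. 16⁻¹ ≡ 53.
Then x ≡ 53·60 ≡ 23 (mod 77); the smallest non-negative solution is x = 23.

23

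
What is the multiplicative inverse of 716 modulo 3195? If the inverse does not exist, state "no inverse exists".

1361

Extended Euclidean algorithm:
3195 = 4·716 + 331
716 = 2·331 + 54
331 = 6·54 + 7
54 = 7·7 + 5
7 = 1·5 + 2
5 = 2·2 + 1
2 = 2·1 + 0
The gcd is 1. Working backward:
1 = 5 − 2·2
1 = −2·7 + 3·5
1 = 3·54 − 23·7
1 = −23·331 + 141·54
1 = 141·716 − 305·331
1 = −305·3195 + 1361·716
So 716·1361 ≡ 1 (mod 3195).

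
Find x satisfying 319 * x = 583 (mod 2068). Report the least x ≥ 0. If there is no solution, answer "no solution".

125

First find gcd(319, 2068):
2068 = 6·319 + 154
319 = 2·154 + 11
154 = 14·11 + 0
gcd = 11 and 11 | 583, so solutions exist. Divide through by 11: 29x ≡ 53 (mod 188).
Now find 29⁻¹ mod 188:
188 = 6·29 + 14
29 = 2·14 + 1
14 = 14·1 + 0
Back-substitute:
1 = 29 − 2·14
1 = −2·188 + 13·29
So 29⁻¹ ≡ 13 (mod 188).
Then x ≡ 13·53 ≡ 125 (mod 188); the smallest non-negative solution is x = 125.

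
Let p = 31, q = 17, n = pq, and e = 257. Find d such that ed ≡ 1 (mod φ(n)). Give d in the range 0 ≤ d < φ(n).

353

φ(n) = (p−1)(q−1) = 30·16 = 480.
Need d with 257·d ≡ 1 (mod 480). Apply the extended Euclidean algorithm:
480 = 1·257 + 223
257 = 1·223 + 34
223 = 6·34 + 19
34 = 1·19 + 15
19 = 1·15 + 4
15 = 3·4 + 3
4 = 1·3 + 1
3 = 3·1 + 0
Back-substitute:
1 = 4 − 3
1 = −15 + 4·4
1 = 4·19 − 5·15
1 = −5·34 + 9·19
1 = 9·223 − 59·34
1 = −59·257 + 68·223
1 = 68·480 − 127·257
So 257·(-127) ≡ 1 (mod 480), hence d ≡ -127 ≡ 353 (mod 480).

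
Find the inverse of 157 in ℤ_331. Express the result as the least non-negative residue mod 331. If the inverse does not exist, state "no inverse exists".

Apply the Euclidean algorithm to 331 and 157:
331 = 2*157 + 17
157 = 9*17 + 4
17 = 4*4 + 1
4 = 4*1 + 0
Since gcd(157, 331) = 1, back-substitute to write 1 as a combination:
1 = 17 − 4·4
1 = −4·157 + 37·17
1 = 37·331 − 78·157
Thus 157·(-78) ≡ 1 (mod 331); reducing, -78 mod 331 = 253.

253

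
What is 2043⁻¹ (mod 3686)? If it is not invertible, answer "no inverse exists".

Extended Euclidean algorithm:
3686 = 1×2043 + 1643
2043 = 1×1643 + 400
1643 = 4×400 + 43
400 = 9×43 + 13
43 = 3×13 + 4
13 = 3×4 + 1
4 = 4×1 + 0
Since gcd(2043, 3686) = 1, back-substitute to write 1 as a combination:
1 = 13 − 3·4
1 = −3·43 + 10·13
1 = 10·400 − 93·43
1 = −93·1643 + 382·400
1 = 382·2043 − 475·1643
1 = −475·3686 + 857·2043
So 2043·857 ≡ 1 (mod 3686).

857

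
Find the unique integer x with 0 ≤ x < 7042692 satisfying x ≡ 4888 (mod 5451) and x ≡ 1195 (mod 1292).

Write x = 4888 + 5451·k. Then 5451·k ≡ 1195 − 4888 ≡ 183 (mod 1292).
Need 5451⁻¹ mod 1292. Extended Euclid on (1292, 283):
1292 = 4*283 + 160
283 = 1*160 + 123
160 = 1*123 + 37
123 = 3*37 + 12
37 = 3*12 + 1
12 = 12*1 + 0
Back-substitute:
1 = 37 − 3·12
1 = −3·123 + 10·37
1 = 10·160 − 13·123
1 = −13·283 + 23·160
1 = 23·1292 − 105·283
5451⁻¹ ≡ 1187 (mod 1292), so k ≡ 1187·183 ≡ 165 (mod 1292).
x = 4888 + 5451·165 = 904303.

904303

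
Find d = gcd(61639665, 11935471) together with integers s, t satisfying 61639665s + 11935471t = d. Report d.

Repeated division:
61639665 = 5×11935471 + 1962310
11935471 = 6×1962310 + 161611
1962310 = 12×161611 + 22978
161611 = 7×22978 + 765
22978 = 30×765 + 28
765 = 27×28 + 9
28 = 3×9 + 1
9 = 9×1 + 0
gcd(61639665, 11935471) = 1.
Back-substituting:
1 = 28 − 3·9
1 = −3·765 + 82·28
1 = 82·22978 − 2463·765
1 = −2463·161611 + 17323·22978
1 = 17323·1962310 − 210339·161611
1 = −210339·11935471 + 1279357·1962310
1 = 1279357·61639665 − 6607124·11935471
So 1 = (1279357)·61639665 + (-6607124)·11935471.

1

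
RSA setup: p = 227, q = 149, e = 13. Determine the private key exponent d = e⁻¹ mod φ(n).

2573

φ(n) = (p−1)(q−1) = 226·148 = 33448.
Need d with 13·d ≡ 1 (mod 33448). Apply the extended Euclidean algorithm:
33448 = 2572*13 + 12
13 = 1*12 + 1
12 = 12*1 + 0
Back-substitute:
1 = 13 − 12
1 = −33448 + 2573·13
So 13·2573 ≡ 1 (mod 33448), hence d = 2573.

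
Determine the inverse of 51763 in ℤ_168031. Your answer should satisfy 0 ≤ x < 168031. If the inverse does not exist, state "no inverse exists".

114557

Run Euclid on (168031, 51763):
168031 = 3·51763 + 12742
51763 = 4·12742 + 795
12742 = 16·795 + 22
795 = 36·22 + 3
22 = 7·3 + 1
3 = 3·1 + 0
gcd = 1, so the inverse exists. Back-substitute:
1 = 22 − 7·3
1 = −7·795 + 253·22
1 = 253·12742 − 4055·795
1 = −4055·51763 + 16473·12742
1 = 16473·168031 − 53474·51763
Hence 51763⁻¹ ≡ -53474 ≡ 114557 (mod 168031).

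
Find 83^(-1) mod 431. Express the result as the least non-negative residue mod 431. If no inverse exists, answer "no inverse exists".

296

Extended Euclidean algorithm:
431 = 5×83 + 16
83 = 5×16 + 3
16 = 5×3 + 1
3 = 3×1 + 0
gcd = 1, so the inverse exists. Back-substitute:
1 = 16 − 5·3
1 = −5·83 + 26·16
1 = 26·431 − 135·83
Hence 83⁻¹ ≡ -135 ≡ 296 (mod 431).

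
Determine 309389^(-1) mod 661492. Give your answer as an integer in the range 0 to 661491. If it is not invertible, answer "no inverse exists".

322693

gcd(661492, 309389) by repeated division:
661492 = 2·309389 + 42714
309389 = 7·42714 + 10391
42714 = 4·10391 + 1150
10391 = 9·1150 + 41
1150 = 28·41 + 2
41 = 20·2 + 1
2 = 2·1 + 0
gcd = 1, so the inverse exists. Back-substitute:
1 = 41 − 20·2
1 = −20·1150 + 561·41
1 = 561·10391 − 5069·1150
1 = −5069·42714 + 20837·10391
1 = 20837·309389 − 150928·42714
1 = −150928·661492 + 322693·309389
So 309389·322693 ≡ 1 (mod 661492).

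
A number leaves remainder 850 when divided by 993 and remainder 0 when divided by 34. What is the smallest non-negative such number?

850

Write x = 850 + 993·k. Then 993·k ≡ 0 − 850 ≡ 0 (mod 34).
Need 993⁻¹ mod 34. Extended Euclid on (34, 7):
34 = 4*7 + 6
7 = 1*6 + 1
6 = 6*1 + 0
Back-substitute:
1 = 7 − 6
1 = −34 + 5·7
993⁻¹ ≡ 5 (mod 34), so k ≡ 5·0 ≡ 0 (mod 34).
x = 850 + 993·0 = 850.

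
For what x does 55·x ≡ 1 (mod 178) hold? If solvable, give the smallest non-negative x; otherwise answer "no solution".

123

First find gcd(55, 178):
178 = 3*55 + 13
55 = 4*13 + 3
13 = 4*3 + 1
3 = 3*1 + 0
gcd = 1, so a unique solution mod 178 exists.
Back-substitute for the Bézout coefficients:
1 = 13 − 4·3
1 = −4·55 + 17·13
1 = 17·178 − 55·55
So 55·(-55) ≡ 1 (mod 178), giving 55⁻¹ ≡ 123.
x ≡ 55⁻¹·1 ≡ 123·1 ≡ 123 (mod 178).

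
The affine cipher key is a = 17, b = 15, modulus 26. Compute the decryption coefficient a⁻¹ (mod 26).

Run Euclid on (26, 17):
26 = 1*17 + 9
17 = 1*9 + 8
9 = 1*8 + 1
8 = 8*1 + 0
Since gcd(17, 26) = 1, back-substitute to write 1 as a combination:
1 = 9 − 8
1 = −17 + 2·9
1 = 2·26 − 3·17
Thus 17·(-3) ≡ 1 (mod 26); reducing, -3 mod 26 = 23.

23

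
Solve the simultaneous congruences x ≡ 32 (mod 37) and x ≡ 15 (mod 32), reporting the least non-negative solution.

Write x = 32 + 37·k. Then 37·k ≡ 15 − 32 ≡ 15 (mod 32).
Need 37⁻¹ mod 32. Extended Euclid on (32, 5):
32 = 6·5 + 2
5 = 2·2 + 1
2 = 2·1 + 0
Back-substitute:
1 = 5 − 2·2
1 = −2·32 + 13·5
37⁻¹ ≡ 13 (mod 32), so k ≡ 13·15 ≡ 3 (mod 32).
x = 32 + 37·3 = 143.

143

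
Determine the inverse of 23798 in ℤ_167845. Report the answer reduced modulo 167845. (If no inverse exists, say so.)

23197

Apply the Euclidean algorithm to 167845 and 23798:
167845 = 7·23798 + 1259
23798 = 18·1259 + 1136
1259 = 1·1136 + 123
1136 = 9·123 + 29
123 = 4·29 + 7
29 = 4·7 + 1
7 = 7·1 + 0
The gcd is 1. Working backward:
1 = 29 − 4·7
1 = −4·123 + 17·29
1 = 17·1136 − 157·123
1 = −157·1259 + 174·1136
1 = 174·23798 − 3289·1259
1 = −3289·167845 + 23197·23798
So 23798·23197 ≡ 1 (mod 167845).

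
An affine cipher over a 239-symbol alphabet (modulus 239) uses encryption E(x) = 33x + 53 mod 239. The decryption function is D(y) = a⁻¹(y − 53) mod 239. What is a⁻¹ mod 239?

Apply the Euclidean algorithm to 239 and 33:
239 = 7·33 + 8
33 = 4·8 + 1
8 = 8·1 + 0
Since gcd(33, 239) = 1, back-substitute to write 1 as a combination:
1 = 33 − 4·8
1 = −4·239 + 29·33
So 33·29 ≡ 1 (mod 239).

29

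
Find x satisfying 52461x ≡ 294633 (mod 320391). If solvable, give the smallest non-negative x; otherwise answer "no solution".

21216

First find gcd(52461, 320391):
320391 = 6×52461 + 5625
52461 = 9×5625 + 1836
5625 = 3×1836 + 117
1836 = 15×117 + 81
117 = 1×81 + 36
81 = 2×36 + 9
36 = 4×9 + 0
gcd = 9 and 9 | 294633, so solutions exist. Divide through by 9: 5829x ≡ 32737 (mod 35599).
Now find 5829⁻¹ mod 35599:
35599 = 6·5829 + 625
5829 = 9·625 + 204
625 = 3·204 + 13
204 = 15·13 + 9
13 = 1·9 + 4
9 = 2·4 + 1
4 = 4·1 + 0
Back-substitute:
1 = 9 − 2·4
1 = −2·13 + 3·9
1 = 3·204 − 47·13
1 = −47·625 + 144·204
1 = 144·5829 − 1343·625
1 = −1343·35599 + 8202·5829
So 5829⁻¹ ≡ 8202 (mod 35599).
Then x ≡ 8202·32737 ≡ 21216 (mod 35599); the smallest non-negative solution is x = 21216.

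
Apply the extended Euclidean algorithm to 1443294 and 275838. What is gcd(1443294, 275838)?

Repeated division:
1443294 = 5×275838 + 64104
275838 = 4×64104 + 19422
64104 = 3×19422 + 5838
19422 = 3×5838 + 1908
5838 = 3×1908 + 114
1908 = 16×114 + 84
114 = 1×84 + 30
84 = 2×30 + 24
30 = 1×24 + 6
24 = 4×6 + 0
gcd(1443294, 275838) = 6.
Back-substituting:
6 = 30 − 24
6 = −84 + 3·30
6 = 3·114 − 4·84
6 = −4·1908 + 67·114
6 = 67·5838 − 205·1908
6 = −205·19422 + 682·5838
6 = 682·64104 − 2251·19422
6 = −2251·275838 + 9686·64104
6 = 9686·1443294 − 50681·275838
So 6 = (9686)·1443294 + (-50681)·275838.

6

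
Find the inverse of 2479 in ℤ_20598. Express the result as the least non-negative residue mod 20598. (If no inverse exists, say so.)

gcd(20598, 2479) by repeated division:
20598 = 8*2479 + 766
2479 = 3*766 + 181
766 = 4*181 + 42
181 = 4*42 + 13
42 = 3*13 + 3
13 = 4*3 + 1
3 = 3*1 + 0
The gcd is 1. Working backward:
1 = 13 − 4·3
1 = −4·42 + 13·13
1 = 13·181 − 56·42
1 = −56·766 + 237·181
1 = 237·2479 − 767·766
1 = −767·20598 + 6373·2479
So 2479·6373 ≡ 1 (mod 20598).

6373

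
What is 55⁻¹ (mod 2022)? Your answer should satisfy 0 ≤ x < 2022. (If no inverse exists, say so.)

gcd(2022, 55) by repeated division:
2022 = 36·55 + 42
55 = 1·42 + 13
42 = 3·13 + 3
13 = 4·3 + 1
3 = 3·1 + 0
Since gcd(55, 2022) = 1, back-substitute to write 1 as a combination:
1 = 13 − 4·3
1 = −4·42 + 13·13
1 = 13·55 − 17·42
1 = −17·2022 + 625·55
So 55·625 ≡ 1 (mod 2022).

625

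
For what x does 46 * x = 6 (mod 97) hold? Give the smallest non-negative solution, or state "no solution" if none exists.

First find gcd(46, 97):
97 = 2·46 + 5
46 = 9·5 + 1
5 = 5·1 + 0
gcd = 1, so a unique solution mod 97 exists.
Back-substitute for the Bézout coefficients:
1 = 46 − 9·5
1 = −9·97 + 19·46
So 46·(19) ≡ 1 (mod 97), giving 46⁻¹ ≡ 19.
x ≡ 46⁻¹·6 ≡ 19·6 ≡ 17 (mod 97).

17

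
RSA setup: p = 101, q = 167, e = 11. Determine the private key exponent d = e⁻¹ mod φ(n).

φ(n) = (p−1)(q−1) = 100·166 = 16600.
Need d with 11·d ≡ 1 (mod 16600). Apply the extended Euclidean algorithm:
16600 = 1509*11 + 1
11 = 11*1 + 0
Back-substitute:
1 = 16600 − 1509·11
So 11·(-1509) ≡ 1 (mod 16600), hence d ≡ -1509 ≡ 15091 (mod 16600).

15091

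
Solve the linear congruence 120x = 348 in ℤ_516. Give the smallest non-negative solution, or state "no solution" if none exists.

33

First find gcd(120, 516):
516 = 4×120 + 36
120 = 3×36 + 12
36 = 3×12 + 0
gcd = 12 and 12 | 348, so solutions exist. Divide through by 12: 10x ≡ 29 (mod 43).
Now find 10⁻¹ mod 43:
43 = 4*10 + 3
10 = 3*3 + 1
3 = 3*1 + 0
Back-substitute:
1 = 10 − 3·3
1 = −3·43 + 13·10
So 10⁻¹ ≡ 13 (mod 43).
Then x ≡ 13·29 ≡ 33 (mod 43); the smallest non-negative solution is x = 33.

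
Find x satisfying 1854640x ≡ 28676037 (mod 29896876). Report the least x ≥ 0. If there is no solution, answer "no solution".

gcd(1854640, 29896876):
29896876 = 16·1854640 + 222636
1854640 = 8·222636 + 73552
222636 = 3·73552 + 1980
73552 = 37·1980 + 292
1980 = 6·292 + 228
292 = 1·228 + 64
228 = 3·64 + 36
64 = 1·36 + 28
36 = 1·28 + 8
28 = 3·8 + 4
8 = 2·4 + 0
gcd = 4, but 4 ∤ 28676037, so the congruence has no solution.

no solution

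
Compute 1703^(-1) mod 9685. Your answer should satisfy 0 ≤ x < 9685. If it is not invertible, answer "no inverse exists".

no inverse exists

Compute gcd(1703, 9685):
9685 = 5·1703 + 1170
1703 = 1·1170 + 533
1170 = 2·533 + 104
533 = 5·104 + 13
104 = 8·13 + 0
The gcd is 13, not 1, hence no inverse exists.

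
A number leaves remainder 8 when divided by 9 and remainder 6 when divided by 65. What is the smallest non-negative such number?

71

Write x = 8 + 9·k. Then 9·k ≡ 6 − 8 ≡ 63 (mod 65).
Need 9⁻¹ mod 65. Extended Euclid on (65, 9):
65 = 7×9 + 2
9 = 4×2 + 1
2 = 2×1 + 0
Back-substitute:
1 = 9 − 4·2
1 = −4·65 + 29·9
9⁻¹ ≡ 29 (mod 65), so k ≡ 29·63 ≡ 7 (mod 65).
x = 8 + 9·7 = 71.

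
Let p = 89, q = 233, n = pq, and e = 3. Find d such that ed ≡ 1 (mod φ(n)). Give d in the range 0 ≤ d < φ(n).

13611

φ(n) = (p−1)(q−1) = 88·232 = 20416.
Need d with 3·d ≡ 1 (mod 20416). Apply the extended Euclidean algorithm:
20416 = 6805·3 + 1
3 = 3·1 + 0
Back-substitute:
1 = 20416 − 6805·3
So 3·(-6805) ≡ 1 (mod 20416), hence d ≡ -6805 ≡ 13611 (mod 20416).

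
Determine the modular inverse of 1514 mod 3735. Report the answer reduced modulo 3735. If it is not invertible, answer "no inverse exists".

2129

Extended Euclidean algorithm:
3735 = 2*1514 + 707
1514 = 2*707 + 100
707 = 7*100 + 7
100 = 14*7 + 2
7 = 3*2 + 1
2 = 2*1 + 0
Since gcd(1514, 3735) = 1, back-substitute to write 1 as a combination:
1 = 7 − 3·2
1 = −3·100 + 43·7
1 = 43·707 − 304·100
1 = −304·1514 + 651·707
1 = 651·3735 − 1606·1514
Hence 1514⁻¹ ≡ -1606 ≡ 2129 (mod 3735).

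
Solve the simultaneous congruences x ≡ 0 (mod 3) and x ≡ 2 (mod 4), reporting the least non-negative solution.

6

Write x = 0 + 3·k. Then 3·k ≡ 2 − 0 ≡ 2 (mod 4).
Need 3⁻¹ mod 4. Extended Euclid on (4, 3):
4 = 1·3 + 1
3 = 3·1 + 0
Back-substitute:
1 = 4 − 3
3⁻¹ ≡ 3 (mod 4), so k ≡ 3·2 ≡ 2 (mod 4).
x = 0 + 3·2 = 6.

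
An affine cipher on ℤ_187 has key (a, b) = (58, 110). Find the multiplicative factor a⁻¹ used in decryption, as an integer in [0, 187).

158

Run Euclid on (187, 58):
187 = 3×58 + 13
58 = 4×13 + 6
13 = 2×6 + 1
6 = 6×1 + 0
gcd = 1, so the inverse exists. Back-substitute:
1 = 13 − 2·6
1 = −2·58 + 9·13
1 = 9·187 − 29·58
Hence 58⁻¹ ≡ -29 ≡ 158 (mod 187).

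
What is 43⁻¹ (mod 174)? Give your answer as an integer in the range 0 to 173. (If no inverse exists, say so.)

Run Euclid on (174, 43):
174 = 4×43 + 2
43 = 21×2 + 1
2 = 2×1 + 0
Since gcd(43, 174) = 1, back-substitute to write 1 as a combination:
1 = 43 − 21·2
1 = −21·174 + 85·43
So 43·85 ≡ 1 (mod 174).

85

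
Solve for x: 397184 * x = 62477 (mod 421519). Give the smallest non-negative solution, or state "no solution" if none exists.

368911

First find gcd(397184, 421519):
421519 = 1*397184 + 24335
397184 = 16*24335 + 7824
24335 = 3*7824 + 863
7824 = 9*863 + 57
863 = 15*57 + 8
57 = 7*8 + 1
8 = 8*1 + 0
gcd = 1, so a unique solution mod 421519 exists.
Back-substitute for the Bézout coefficients:
1 = 57 − 7·8
1 = −7·863 + 106·57
1 = 106·7824 − 961·863
1 = −961·24335 + 2989·7824
1 = 2989·397184 − 48785·24335
1 = −48785·421519 + 51774·397184
So 397184·(51774) ≡ 1 (mod 421519), giving 397184⁻¹ ≡ 51774.
x ≡ 397184⁻¹·62477 ≡ 51774·62477 ≡ 368911 (mod 421519).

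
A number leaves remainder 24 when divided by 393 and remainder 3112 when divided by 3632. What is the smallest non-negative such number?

Write x = 24 + 393·k. Then 393·k ≡ 3112 − 24 ≡ 3088 (mod 3632).
Need 393⁻¹ mod 3632. Extended Euclid on (3632, 393):
3632 = 9·393 + 95
393 = 4·95 + 13
95 = 7·13 + 4
13 = 3·4 + 1
4 = 4·1 + 0
Back-substitute:
1 = 13 − 3·4
1 = −3·95 + 22·13
1 = 22·393 − 91·95
1 = −91·3632 + 841·393
393⁻¹ ≡ 841 (mod 3632), so k ≡ 841·3088 ≡ 128 (mod 3632).
x = 24 + 393·128 = 50328.

50328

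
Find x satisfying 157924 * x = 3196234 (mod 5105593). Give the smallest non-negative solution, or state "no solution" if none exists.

First find gcd(157924, 5105593):
5105593 = 32·157924 + 52025
157924 = 3·52025 + 1849
52025 = 28·1849 + 253
1849 = 7·253 + 78
253 = 3·78 + 19
78 = 4·19 + 2
19 = 9·2 + 1
2 = 2·1 + 0
gcd = 1, so a unique solution mod 5105593 exists.
Back-substitute for the Bézout coefficients:
1 = 19 − 9·2
1 = −9·78 + 37·19
1 = 37·253 − 120·78
1 = −120·1849 + 877·253
1 = 877·52025 − 24676·1849
1 = −24676·157924 + 74905·52025
1 = 74905·5105593 − 2421636·157924
So 157924·(-2421636) ≡ 1 (mod 5105593), giving 157924⁻¹ ≡ 2683957.
x ≡ 157924⁻¹·3196234 ≡ 2683957·3196234 ≡ 4513920 (mod 5105593).

4513920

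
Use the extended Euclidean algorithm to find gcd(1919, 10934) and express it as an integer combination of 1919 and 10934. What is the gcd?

Euclidean algorithm:
10934 = 5×1919 + 1339
1919 = 1×1339 + 580
1339 = 2×580 + 179
580 = 3×179 + 43
179 = 4×43 + 7
43 = 6×7 + 1
7 = 7×1 + 0
gcd(1919, 10934) = 1.
Working backward:
1 = 43 − 6·7
1 = −6·179 + 25·43
1 = 25·580 − 81·179
1 = −81·1339 + 187·580
1 = 187·1919 − 268·1339
1 = −268·10934 + 1527·1919
So 1 = (-268)·10934 + (1527)·1919.

1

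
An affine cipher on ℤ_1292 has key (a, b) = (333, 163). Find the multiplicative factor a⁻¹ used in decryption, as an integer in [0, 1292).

Apply the Euclidean algorithm to 1292 and 333:
1292 = 3*333 + 293
333 = 1*293 + 40
293 = 7*40 + 13
40 = 3*13 + 1
13 = 13*1 + 0
The gcd is 1. Working backward:
1 = 40 − 3·13
1 = −3·293 + 22·40
1 = 22·333 − 25·293
1 = −25·1292 + 97·333
So 333·97 ≡ 1 (mod 1292).

97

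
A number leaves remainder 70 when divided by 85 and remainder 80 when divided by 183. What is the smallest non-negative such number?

8315

Write x = 70 + 85·k. Then 85·k ≡ 80 − 70 ≡ 10 (mod 183).
Need 85⁻¹ mod 183. Extended Euclid on (183, 85):
183 = 2·85 + 13
85 = 6·13 + 7
13 = 1·7 + 6
7 = 1·6 + 1
6 = 6·1 + 0
Back-substitute:
1 = 7 − 6
1 = −13 + 2·7
1 = 2·85 − 13·13
1 = −13·183 + 28·85
85⁻¹ ≡ 28 (mod 183), so k ≡ 28·10 ≡ 97 (mod 183).
x = 70 + 85·97 = 8315.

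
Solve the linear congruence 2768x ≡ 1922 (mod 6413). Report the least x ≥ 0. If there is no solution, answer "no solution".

5575

First find gcd(2768, 6413):
6413 = 2×2768 + 877
2768 = 3×877 + 137
877 = 6×137 + 55
137 = 2×55 + 27
55 = 2×27 + 1
27 = 27×1 + 0
gcd = 1, so a unique solution mod 6413 exists.
Back-substitute for the Bézout coefficients:
1 = 55 − 2·27
1 = −2·137 + 5·55
1 = 5·877 − 32·137
1 = −32·2768 + 101·877
1 = 101·6413 − 234·2768
So 2768·(-234) ≡ 1 (mod 6413), giving 2768⁻¹ ≡ 6179.
x ≡ 2768⁻¹·1922 ≡ 6179·1922 ≡ 5575 (mod 6413).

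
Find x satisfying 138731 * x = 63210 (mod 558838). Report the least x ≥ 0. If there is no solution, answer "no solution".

First find gcd(138731, 558838):
558838 = 4·138731 + 3914
138731 = 35·3914 + 1741
3914 = 2·1741 + 432
1741 = 4·432 + 13
432 = 33·13 + 3
13 = 4·3 + 1
3 = 3·1 + 0
gcd = 1, so a unique solution mod 558838 exists.
Back-substitute for the Bézout coefficients:
1 = 13 − 4·3
1 = −4·432 + 133·13
1 = 133·1741 − 536·432
1 = −536·3914 + 1205·1741
1 = 1205·138731 − 42711·3914
1 = −42711·558838 + 172049·138731
So 138731·(172049) ≡ 1 (mod 558838), giving 138731⁻¹ ≡ 172049.
x ≡ 138731⁻¹·63210 ≡ 172049·63210 ≡ 229810 (mod 558838).

229810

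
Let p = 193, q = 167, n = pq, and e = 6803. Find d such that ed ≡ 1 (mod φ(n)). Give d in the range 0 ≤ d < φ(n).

φ(n) = (p−1)(q−1) = 192·166 = 31872.
Need d with 6803·d ≡ 1 (mod 31872). Apply the extended Euclidean algorithm:
31872 = 4*6803 + 4660
6803 = 1*4660 + 2143
4660 = 2*2143 + 374
2143 = 5*374 + 273
374 = 1*273 + 101
273 = 2*101 + 71
101 = 1*71 + 30
71 = 2*30 + 11
30 = 2*11 + 8
11 = 1*8 + 3
8 = 2*3 + 2
3 = 1*2 + 1
2 = 2*1 + 0
Back-substitute:
1 = 3 − 2
1 = −8 + 3·3
1 = 3·11 − 4·8
1 = −4·30 + 11·11
1 = 11·71 − 26·30
1 = −26·101 + 37·71
1 = 37·273 − 100·101
1 = −100·374 + 137·273
1 = 137·2143 − 785·374
1 = −785·4660 + 1707·2143
1 = 1707·6803 − 2492·4660
1 = −2492·31872 + 11675·6803
So 6803·11675 ≡ 1 (mod 31872), hence d = 11675.

11675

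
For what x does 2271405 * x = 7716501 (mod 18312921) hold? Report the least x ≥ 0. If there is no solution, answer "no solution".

First find gcd(2271405, 18312921):
18312921 = 8·2271405 + 141681
2271405 = 16·141681 + 4509
141681 = 31·4509 + 1902
4509 = 2·1902 + 705
1902 = 2·705 + 492
705 = 1·492 + 213
492 = 2·213 + 66
213 = 3·66 + 15
66 = 4·15 + 6
15 = 2·6 + 3
6 = 2·3 + 0
gcd = 3 and 3 | 7716501, so solutions exist. Divide through by 3: 757135x ≡ 2572167 (mod 6104307).
Now find 757135⁻¹ mod 6104307:
6104307 = 8·757135 + 47227
757135 = 16·47227 + 1503
47227 = 31·1503 + 634
1503 = 2·634 + 235
634 = 2·235 + 164
235 = 1·164 + 71
164 = 2·71 + 22
71 = 3·22 + 5
22 = 4·5 + 2
5 = 2·2 + 1
2 = 2·1 + 0
Back-substitute:
1 = 5 − 2·2
1 = −2·22 + 9·5
1 = 9·71 − 29·22
1 = −29·164 + 67·71
1 = 67·235 − 96·164
1 = −96·634 + 259·235
1 = 259·1503 − 614·634
1 = −614·47227 + 19293·1503
1 = 19293·757135 − 309302·47227
1 = −309302·6104307 + 2493709·757135
So 757135⁻¹ ≡ 2493709 (mod 6104307).
Then x ≡ 2493709·2572167 ≡ 1122399 (mod 6104307); the smallest non-negative solution is x = 1122399.

1122399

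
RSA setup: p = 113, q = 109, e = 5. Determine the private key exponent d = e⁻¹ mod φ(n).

φ(n) = (p−1)(q−1) = 112·108 = 12096.
Need d with 5·d ≡ 1 (mod 12096). Apply the extended Euclidean algorithm:
12096 = 2419*5 + 1
5 = 5*1 + 0
Back-substitute:
1 = 12096 − 2419·5
So 5·(-2419) ≡ 1 (mod 12096), hence d ≡ -2419 ≡ 9677 (mod 12096).

9677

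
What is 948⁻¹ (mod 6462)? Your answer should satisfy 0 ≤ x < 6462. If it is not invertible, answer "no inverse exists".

Euclidean algorithm on 6462, 948:
6462 = 6·948 + 774
948 = 1·774 + 174
774 = 4·174 + 78
174 = 2·78 + 18
78 = 4·18 + 6
18 = 3·6 + 0
Since gcd = 6 > 1, 948 is not a unit mod 6462.

no inverse exists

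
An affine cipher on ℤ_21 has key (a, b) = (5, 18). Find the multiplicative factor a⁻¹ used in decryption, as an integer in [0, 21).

17

gcd(21, 5) by repeated division:
21 = 4*5 + 1
5 = 5*1 + 0
The gcd is 1. Working backward:
1 = 21 − 4·5
Thus 5·(-4) ≡ 1 (mod 21); reducing, -4 mod 21 = 17.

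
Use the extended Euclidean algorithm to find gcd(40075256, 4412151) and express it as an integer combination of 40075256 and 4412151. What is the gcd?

Euclidean algorithm:
40075256 = 9·4412151 + 365897
4412151 = 12·365897 + 21387
365897 = 17·21387 + 2318
21387 = 9·2318 + 525
2318 = 4·525 + 218
525 = 2·218 + 89
218 = 2·89 + 40
89 = 2·40 + 9
40 = 4·9 + 4
9 = 2·4 + 1
4 = 4·1 + 0
gcd(40075256, 4412151) = 1.
Express as a combination:
1 = 9 − 2·4
1 = −2·40 + 9·9
1 = 9·89 − 20·40
1 = −20·218 + 49·89
1 = 49·525 − 118·218
1 = −118·2318 + 521·525
1 = 521·21387 − 4807·2318
1 = −4807·365897 + 82240·21387
1 = 82240·4412151 − 991687·365897
1 = −991687·40075256 + 9007423·4412151
So 1 = (-991687)·40075256 + (9007423)·4412151.

1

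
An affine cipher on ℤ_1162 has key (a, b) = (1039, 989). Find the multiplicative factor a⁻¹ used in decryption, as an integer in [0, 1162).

803

Run Euclid on (1162, 1039):
1162 = 1·1039 + 123
1039 = 8·123 + 55
123 = 2·55 + 13
55 = 4·13 + 3
13 = 4·3 + 1
3 = 3·1 + 0
gcd = 1, so the inverse exists. Back-substitute:
1 = 13 − 4·3
1 = −4·55 + 17·13
1 = 17·123 − 38·55
1 = −38·1039 + 321·123
1 = 321·1162 − 359·1039
Thus 1039·(-359) ≡ 1 (mod 1162); reducing, -359 mod 1162 = 803.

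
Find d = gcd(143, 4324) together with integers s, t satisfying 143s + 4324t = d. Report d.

1

Apply Euclid's algorithm to 4324 and 143:
4324 = 30·143 + 34
143 = 4·34 + 7
34 = 4·7 + 6
7 = 1·6 + 1
6 = 6·1 + 0
gcd(143, 4324) = 1.
Back-substituting:
1 = 7 − 6
1 = −34 + 5·7
1 = 5·143 − 21·34
1 = −21·4324 + 635·143
So 1 = (-21)·4324 + (635)·143.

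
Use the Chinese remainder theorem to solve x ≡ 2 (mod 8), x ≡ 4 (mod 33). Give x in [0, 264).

202

Write x = 2 + 8·k. Then 8·k ≡ 4 − 2 ≡ 2 (mod 33).
Need 8⁻¹ mod 33. Extended Euclid on (33, 8):
33 = 4×8 + 1
8 = 8×1 + 0
Back-substitute:
1 = 33 − 4·8
8⁻¹ ≡ 29 (mod 33), so k ≡ 29·2 ≡ 25 (mod 33).
x = 2 + 8·25 = 202.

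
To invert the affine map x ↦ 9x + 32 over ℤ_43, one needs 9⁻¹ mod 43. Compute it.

24

Extended Euclidean algorithm:
43 = 4×9 + 7
9 = 1×7 + 2
7 = 3×2 + 1
2 = 2×1 + 0
The gcd is 1. Working backward:
1 = 7 − 3·2
1 = −3·9 + 4·7
1 = 4·43 − 19·9
So 9·(-19) ≡ 1 (mod 43), and -19 ≡ 24 (mod 43).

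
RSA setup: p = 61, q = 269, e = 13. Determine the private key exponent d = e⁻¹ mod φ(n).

φ(n) = (p−1)(q−1) = 60·268 = 16080.
Need d with 13·d ≡ 1 (mod 16080). Apply the extended Euclidean algorithm:
16080 = 1236·13 + 12
13 = 1·12 + 1
12 = 12·1 + 0
Back-substitute:
1 = 13 − 12
1 = −16080 + 1237·13
So 13·1237 ≡ 1 (mod 16080), hence d = 1237.

1237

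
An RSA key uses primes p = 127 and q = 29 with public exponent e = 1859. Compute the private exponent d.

φ(n) = (p−1)(q−1) = 126·28 = 3528.
Need d with 1859·d ≡ 1 (mod 3528). Apply the extended Euclidean algorithm:
3528 = 1·1859 + 1669
1859 = 1·1669 + 190
1669 = 8·190 + 149
190 = 1·149 + 41
149 = 3·41 + 26
41 = 1·26 + 15
26 = 1·15 + 11
15 = 1·11 + 4
11 = 2·4 + 3
4 = 1·3 + 1
3 = 3·1 + 0
Back-substitute:
1 = 4 − 3
1 = −11 + 3·4
1 = 3·15 − 4·11
1 = −4·26 + 7·15
1 = 7·41 − 11·26
1 = −11·149 + 40·41
1 = 40·190 − 51·149
1 = −51·1669 + 448·190
1 = 448·1859 − 499·1669
1 = −499·3528 + 947·1859
So 1859·947 ≡ 1 (mod 3528), hence d = 947.

947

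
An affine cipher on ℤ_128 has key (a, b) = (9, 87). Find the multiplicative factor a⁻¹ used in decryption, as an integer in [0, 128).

gcd(128, 9) by repeated division:
128 = 14×9 + 2
9 = 4×2 + 1
2 = 2×1 + 0
Since gcd(9, 128) = 1, back-substitute to write 1 as a combination:
1 = 9 − 4·2
1 = −4·128 + 57·9
So 9·57 ≡ 1 (mod 128).

57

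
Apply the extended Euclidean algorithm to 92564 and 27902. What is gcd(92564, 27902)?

Euclidean algorithm:
92564 = 3×27902 + 8858
27902 = 3×8858 + 1328
8858 = 6×1328 + 890
1328 = 1×890 + 438
890 = 2×438 + 14
438 = 31×14 + 4
14 = 3×4 + 2
4 = 2×2 + 0
gcd(92564, 27902) = 2.
Back-substituting:
2 = 14 − 3·4
2 = −3·438 + 94·14
2 = 94·890 − 191·438
2 = −191·1328 + 285·890
2 = 285·8858 − 1901·1328
2 = −1901·27902 + 5988·8858
2 = 5988·92564 − 19865·27902
So 2 = (5988)·92564 + (-19865)·27902.

2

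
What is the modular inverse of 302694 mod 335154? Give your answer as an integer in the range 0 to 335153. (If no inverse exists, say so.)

Euclidean algorithm on 335154, 302694:
335154 = 1×302694 + 32460
302694 = 9×32460 + 10554
32460 = 3×10554 + 798
10554 = 13×798 + 180
798 = 4×180 + 78
180 = 2×78 + 24
78 = 3×24 + 6
24 = 4×6 + 0
gcd(302694, 335154) = 6 ≠ 1, so 302694 has no multiplicative inverse modulo 335154.

no inverse exists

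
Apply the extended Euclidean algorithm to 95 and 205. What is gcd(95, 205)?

5

Apply Euclid's algorithm to 205 and 95:
205 = 2*95 + 15
95 = 6*15 + 5
15 = 3*5 + 0
gcd(95, 205) = 5.
Express as a combination:
5 = 95 − 6·15
5 = −6·205 + 13·95
So 5 = (-6)·205 + (13)·95.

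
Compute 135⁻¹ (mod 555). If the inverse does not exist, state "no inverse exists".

no inverse exists

Euclidean algorithm on 555, 135:
555 = 4×135 + 15
135 = 9×15 + 0
The gcd is 15, not 1, hence no inverse exists.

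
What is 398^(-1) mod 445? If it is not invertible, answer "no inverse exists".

142

Extended Euclidean algorithm:
445 = 1×398 + 47
398 = 8×47 + 22
47 = 2×22 + 3
22 = 7×3 + 1
3 = 3×1 + 0
gcd = 1, so the inverse exists. Back-substitute:
1 = 22 − 7·3
1 = −7·47 + 15·22
1 = 15·398 − 127·47
1 = −127·445 + 142·398
So 398·142 ≡ 1 (mod 445).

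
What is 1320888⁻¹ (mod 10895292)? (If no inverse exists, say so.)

Compute gcd(1320888, 10895292):
10895292 = 8·1320888 + 328188
1320888 = 4·328188 + 8136
328188 = 40·8136 + 2748
8136 = 2·2748 + 2640
2748 = 1·2640 + 108
2640 = 24·108 + 48
108 = 2·48 + 12
48 = 4·12 + 0
gcd(1320888, 10895292) = 12 ≠ 1, so 1320888 has no multiplicative inverse modulo 10895292.

no inverse exists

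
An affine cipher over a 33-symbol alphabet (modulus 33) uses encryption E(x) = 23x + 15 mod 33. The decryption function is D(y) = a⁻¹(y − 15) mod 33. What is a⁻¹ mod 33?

Extended Euclidean algorithm:
33 = 1*23 + 10
23 = 2*10 + 3
10 = 3*3 + 1
3 = 3*1 + 0
Since gcd(23, 33) = 1, back-substitute to write 1 as a combination:
1 = 10 − 3·3
1 = −3·23 + 7·10
1 = 7·33 − 10·23
Thus 23·(-10) ≡ 1 (mod 33); reducing, -10 mod 33 = 23.

23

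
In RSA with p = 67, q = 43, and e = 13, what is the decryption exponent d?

853

φ(n) = (p−1)(q−1) = 66·42 = 2772.
Need d with 13·d ≡ 1 (mod 2772). Apply the extended Euclidean algorithm:
2772 = 213·13 + 3
13 = 4·3 + 1
3 = 3·1 + 0
Back-substitute:
1 = 13 − 4·3
1 = −4·2772 + 853·13
So 13·853 ≡ 1 (mod 2772), hence d = 853.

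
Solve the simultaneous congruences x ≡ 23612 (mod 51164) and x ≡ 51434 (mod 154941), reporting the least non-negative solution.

Write x = 23612 + 51164·k. Then 51164·k ≡ 51434 − 23612 ≡ 27822 (mod 154941).
Need 51164⁻¹ mod 154941. Extended Euclid on (154941, 51164):
154941 = 3×51164 + 1449
51164 = 35×1449 + 449
1449 = 3×449 + 102
449 = 4×102 + 41
102 = 2×41 + 20
41 = 2×20 + 1
20 = 20×1 + 0
Back-substitute:
1 = 41 − 2·20
1 = −2·102 + 5·41
1 = 5·449 − 22·102
1 = −22·1449 + 71·449
1 = 71·51164 − 2507·1449
1 = −2507·154941 + 7592·51164
51164⁻¹ ≡ 7592 (mod 154941), so k ≡ 7592·27822 ≡ 40041 (mod 154941).
x = 23612 + 51164·40041 = 2048681336.

2048681336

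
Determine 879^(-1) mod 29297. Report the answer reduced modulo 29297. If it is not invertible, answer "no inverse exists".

13032

Run Euclid on (29297, 879):
29297 = 33×879 + 290
879 = 3×290 + 9
290 = 32×9 + 2
9 = 4×2 + 1
2 = 2×1 + 0
gcd = 1, so the inverse exists. Back-substitute:
1 = 9 − 4·2
1 = −4·290 + 129·9
1 = 129·879 − 391·290
1 = −391·29297 + 13032·879
So 879·13032 ≡ 1 (mod 29297).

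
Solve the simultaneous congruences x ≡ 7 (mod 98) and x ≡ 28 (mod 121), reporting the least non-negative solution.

Write x = 7 + 98·k. Then 98·k ≡ 28 − 7 ≡ 21 (mod 121).
Need 98⁻¹ mod 121. Extended Euclid on (121, 98):
121 = 1·98 + 23
98 = 4·23 + 6
23 = 3·6 + 5
6 = 1·5 + 1
5 = 5·1 + 0
Back-substitute:
1 = 6 − 5
1 = −23 + 4·6
1 = 4·98 − 17·23
1 = −17·121 + 21·98
98⁻¹ ≡ 21 (mod 121), so k ≡ 21·21 ≡ 78 (mod 121).
x = 7 + 98·78 = 7651.

7651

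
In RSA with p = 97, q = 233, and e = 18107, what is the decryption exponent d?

1139

φ(n) = (p−1)(q−1) = 96·232 = 22272.
Need d with 18107·d ≡ 1 (mod 22272). Apply the extended Euclidean algorithm:
22272 = 1×18107 + 4165
18107 = 4×4165 + 1447
4165 = 2×1447 + 1271
1447 = 1×1271 + 176
1271 = 7×176 + 39
176 = 4×39 + 20
39 = 1×20 + 19
20 = 1×19 + 1
19 = 19×1 + 0
Back-substitute:
1 = 20 − 19
1 = −39 + 2·20
1 = 2·176 − 9·39
1 = −9·1271 + 65·176
1 = 65·1447 − 74·1271
1 = −74·4165 + 213·1447
1 = 213·18107 − 926·4165
1 = −926·22272 + 1139·18107
So 18107·1139 ≡ 1 (mod 22272), hence d = 1139.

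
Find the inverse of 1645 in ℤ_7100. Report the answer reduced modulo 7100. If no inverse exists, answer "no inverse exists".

Euclidean algorithm on 7100, 1645:
7100 = 4·1645 + 520
1645 = 3·520 + 85
520 = 6·85 + 10
85 = 8·10 + 5
10 = 2·5 + 0
Since gcd = 5 > 1, 1645 is not a unit mod 7100.

no inverse exists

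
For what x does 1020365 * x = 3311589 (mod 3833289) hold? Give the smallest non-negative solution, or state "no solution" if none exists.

First find gcd(1020365, 3833289):
3833289 = 3*1020365 + 772194
1020365 = 1*772194 + 248171
772194 = 3*248171 + 27681
248171 = 8*27681 + 26723
27681 = 1*26723 + 958
26723 = 27*958 + 857
958 = 1*857 + 101
857 = 8*101 + 49
101 = 2*49 + 3
49 = 16*3 + 1
3 = 3*1 + 0
gcd = 1, so a unique solution mod 3833289 exists.
Back-substitute for the Bézout coefficients:
1 = 49 − 16·3
1 = −16·101 + 33·49
1 = 33·857 − 280·101
1 = −280·958 + 313·857
1 = 313·26723 − 8731·958
1 = −8731·27681 + 9044·26723
1 = 9044·248171 − 81083·27681
1 = −81083·772194 + 252293·248171
1 = 252293·1020365 − 333376·772194
1 = −333376·3833289 + 1252421·1020365
So 1020365·(1252421) ≡ 1 (mod 3833289), giving 1020365⁻¹ ≡ 1252421.
x ≡ 1020365⁻¹·3311589 ≡ 1252421·3311589 ≡ 3740928 (mod 3833289).

3740928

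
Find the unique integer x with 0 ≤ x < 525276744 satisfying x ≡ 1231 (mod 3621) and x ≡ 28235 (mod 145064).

160759147

Write x = 1231 + 3621·k. Then 3621·k ≡ 28235 − 1231 ≡ 27004 (mod 145064).
Need 3621⁻¹ mod 145064. Extended Euclid on (145064, 3621):
145064 = 40·3621 + 224
3621 = 16·224 + 37
224 = 6·37 + 2
37 = 18·2 + 1
2 = 2·1 + 0
Back-substitute:
1 = 37 − 18·2
1 = −18·224 + 109·37
1 = 109·3621 − 1762·224
1 = −1762·145064 + 70589·3621
3621⁻¹ ≡ 70589 (mod 145064), so k ≡ 70589·27004 ≡ 44396 (mod 145064).
x = 1231 + 3621·44396 = 160759147.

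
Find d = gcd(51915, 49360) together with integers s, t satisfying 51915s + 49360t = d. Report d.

Repeated division:
51915 = 1*49360 + 2555
49360 = 19*2555 + 815
2555 = 3*815 + 110
815 = 7*110 + 45
110 = 2*45 + 20
45 = 2*20 + 5
20 = 4*5 + 0
gcd(51915, 49360) = 5.
Back-substituting:
5 = 45 − 2·20
5 = −2·110 + 5·45
5 = 5·815 − 37·110
5 = −37·2555 + 116·815
5 = 116·49360 − 2241·2555
5 = −2241·51915 + 2357·49360
So 5 = (-2241)·51915 + (2357)·49360.

5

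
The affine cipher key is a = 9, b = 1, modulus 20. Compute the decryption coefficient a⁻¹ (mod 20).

Run Euclid on (20, 9):
20 = 2*9 + 2
9 = 4*2 + 1
2 = 2*1 + 0
The gcd is 1. Working backward:
1 = 9 − 4·2
1 = −4·20 + 9·9
So 9·9 ≡ 1 (mod 20).

9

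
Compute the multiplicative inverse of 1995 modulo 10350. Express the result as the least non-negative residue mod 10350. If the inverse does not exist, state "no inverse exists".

Euclidean algorithm on 10350, 1995:
10350 = 5·1995 + 375
1995 = 5·375 + 120
375 = 3·120 + 15
120 = 8·15 + 0
The gcd is 15, not 1, hence no inverse exists.

no inverse exists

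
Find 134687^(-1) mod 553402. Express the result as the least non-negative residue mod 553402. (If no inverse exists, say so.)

Run Euclid on (553402, 134687):
553402 = 4·134687 + 14654
134687 = 9·14654 + 2801
14654 = 5·2801 + 649
2801 = 4·649 + 205
649 = 3·205 + 34
205 = 6·34 + 1
34 = 34·1 + 0
Since gcd(134687, 553402) = 1, back-substitute to write 1 as a combination:
1 = 205 − 6·34
1 = −6·649 + 19·205
1 = 19·2801 − 82·649
1 = −82·14654 + 429·2801
1 = 429·134687 − 3943·14654
1 = −3943·553402 + 16201·134687
So 134687·16201 ≡ 1 (mod 553402).

16201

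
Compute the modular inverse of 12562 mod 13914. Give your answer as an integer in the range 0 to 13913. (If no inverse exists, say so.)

Compute gcd(12562, 13914):
13914 = 1·12562 + 1352
12562 = 9·1352 + 394
1352 = 3·394 + 170
394 = 2·170 + 54
170 = 3·54 + 8
54 = 6·8 + 6
8 = 1·6 + 2
6 = 3·2 + 0
Since gcd = 2 > 1, 12562 is not a unit mod 13914.

no inverse exists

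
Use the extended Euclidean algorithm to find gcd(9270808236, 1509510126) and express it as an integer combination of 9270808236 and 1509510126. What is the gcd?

Apply Euclid's algorithm to 9270808236 and 1509510126:
9270808236 = 6·1509510126 + 213747480
1509510126 = 7·213747480 + 13277766
213747480 = 16·13277766 + 1303224
13277766 = 10·1303224 + 245526
1303224 = 5·245526 + 75594
245526 = 3·75594 + 18744
75594 = 4·18744 + 618
18744 = 30·618 + 204
618 = 3·204 + 6
204 = 34·6 + 0
gcd(9270808236, 1509510126) = 6.
Working backward:
6 = 618 − 3·204
6 = −3·18744 + 91·618
6 = 91·75594 − 367·18744
6 = −367·245526 + 1192·75594
6 = 1192·1303224 − 6327·245526
6 = −6327·13277766 + 64462·1303224
6 = 64462·213747480 − 1037719·13277766
6 = −1037719·1509510126 + 7328495·213747480
6 = 7328495·9270808236 − 45008689·1509510126
So 6 = (7328495)·9270808236 + (-45008689)·1509510126.

6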